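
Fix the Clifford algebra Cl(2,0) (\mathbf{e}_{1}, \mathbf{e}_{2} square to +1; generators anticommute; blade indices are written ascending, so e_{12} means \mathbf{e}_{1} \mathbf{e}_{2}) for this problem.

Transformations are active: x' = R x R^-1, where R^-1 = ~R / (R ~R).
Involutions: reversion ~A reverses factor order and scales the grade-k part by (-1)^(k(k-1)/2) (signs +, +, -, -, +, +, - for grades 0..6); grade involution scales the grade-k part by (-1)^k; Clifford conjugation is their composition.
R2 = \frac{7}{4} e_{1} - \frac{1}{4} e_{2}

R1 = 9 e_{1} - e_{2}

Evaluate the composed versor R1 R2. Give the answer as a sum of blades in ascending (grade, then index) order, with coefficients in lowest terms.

Distribute over the terms of R1 (each basis-blade product reordered to ascending indices, repeated generators contracted through their squares):
(9 e_{1}) R2 = \frac{63}{4} - \frac{9}{4} e_{12}
(-e_{2}) R2 = \frac{1}{4} + \frac{7}{4} e_{12}
Summing the partial products and collecting blades:
Answer: 16 - \frac{1}{2} e_{12}


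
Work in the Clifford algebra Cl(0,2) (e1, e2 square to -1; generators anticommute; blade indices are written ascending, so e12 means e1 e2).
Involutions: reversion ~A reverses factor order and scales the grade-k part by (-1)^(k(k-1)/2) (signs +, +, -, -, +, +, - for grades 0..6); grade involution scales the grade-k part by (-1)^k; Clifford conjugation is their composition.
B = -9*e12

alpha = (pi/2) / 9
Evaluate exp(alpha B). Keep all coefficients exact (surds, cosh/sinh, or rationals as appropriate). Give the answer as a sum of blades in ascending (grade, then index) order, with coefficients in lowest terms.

B^2 = (-9)^2*(e12)^2 = 81*(-1) = -81 (a basis 2-blade squares to minus the product of its generators' squares).
B^2 = -81 — the negative square puts this in the circular regime; l = 9, alpha*l = pi/2, so exp(alpha B) = cos(pi/2) + (sin(pi/2)/9)*B = 0 + (1/9)*B.
Answer: -e12


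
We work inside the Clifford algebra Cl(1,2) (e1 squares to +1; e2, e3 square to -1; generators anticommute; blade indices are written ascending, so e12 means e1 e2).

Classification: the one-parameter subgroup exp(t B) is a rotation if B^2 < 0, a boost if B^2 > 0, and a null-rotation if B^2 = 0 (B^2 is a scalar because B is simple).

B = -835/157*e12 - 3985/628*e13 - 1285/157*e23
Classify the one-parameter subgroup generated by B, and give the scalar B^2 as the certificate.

B^2 term by term: the squares give (-835/157)^2*(e12)^2 + (-3985/628)^2*(e13)^2 + (-1285/157)^2*(e23)^2 = 697225/24649*(+1) + 15880225/394384*(+1) + 1651225/24649*(-1) = 25/16 (each basis 2-blade squares to minus the product of its generators' squares); cross terms between blades sharing an index anticommute and cancel. So B^2 = 25/16.
Answer: boost, certificate B^2 = 25/16. Certificate logic: 25/16 is a conjugation-invariant scalar, so its sign fixes rotation versus boost versus null-rotation outright.


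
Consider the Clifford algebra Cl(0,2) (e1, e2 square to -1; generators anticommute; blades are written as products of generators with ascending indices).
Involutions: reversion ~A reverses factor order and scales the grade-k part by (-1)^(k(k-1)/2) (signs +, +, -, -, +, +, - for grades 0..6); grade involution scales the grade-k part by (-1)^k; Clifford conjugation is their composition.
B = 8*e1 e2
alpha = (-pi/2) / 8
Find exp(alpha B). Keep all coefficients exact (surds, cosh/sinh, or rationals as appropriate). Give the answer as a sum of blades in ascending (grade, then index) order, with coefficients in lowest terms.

B^2 = (8)^2*(e1 e2)^2 = 64*(-1) = -64 (a basis 2-blade squares to minus the product of its generators' squares).
B^2 = -64 — the series telescopes trigonometrically here: l = 8, alpha*l = -pi/2, so exp(alpha B) = cos(-pi/2) + (sin(-pi/2)/8)*B = 0 + (-1/8)*B.
Answer: -e1 e2


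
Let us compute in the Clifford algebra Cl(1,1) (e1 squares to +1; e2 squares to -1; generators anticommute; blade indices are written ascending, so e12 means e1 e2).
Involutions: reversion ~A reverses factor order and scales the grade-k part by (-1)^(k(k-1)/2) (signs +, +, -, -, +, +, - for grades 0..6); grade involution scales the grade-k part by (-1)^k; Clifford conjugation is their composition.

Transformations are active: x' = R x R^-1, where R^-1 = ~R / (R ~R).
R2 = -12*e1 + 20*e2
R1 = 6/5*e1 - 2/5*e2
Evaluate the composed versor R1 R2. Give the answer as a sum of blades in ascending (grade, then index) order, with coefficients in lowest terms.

Distribute over the terms of R1 (each basis-blade product reordered to ascending indices, repeated generators contracted through their squares):
(6/5*e1) R2 = -72/5 + 24*e12
(-2/5*e2) R2 = 8 - 24/5*e12
Summing the partial products and collecting blades:
Answer: -32/5 + 96/5*e12


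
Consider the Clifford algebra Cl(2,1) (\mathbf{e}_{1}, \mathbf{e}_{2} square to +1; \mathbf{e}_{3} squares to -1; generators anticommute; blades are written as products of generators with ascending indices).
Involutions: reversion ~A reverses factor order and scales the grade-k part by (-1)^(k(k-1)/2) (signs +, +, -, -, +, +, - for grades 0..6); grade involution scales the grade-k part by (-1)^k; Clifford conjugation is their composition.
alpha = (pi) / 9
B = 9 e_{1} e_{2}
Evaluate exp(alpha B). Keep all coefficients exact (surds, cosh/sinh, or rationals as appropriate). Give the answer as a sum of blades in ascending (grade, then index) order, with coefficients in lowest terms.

B^2 = (9)^2*(e_{1} e_{2})^2 = 81*(-1) = -81 (a basis 2-blade squares to minus the product of its generators' squares).
B^2 = -81 — circular case — the even/odd split gives cos and sin: l = 9, alpha*l = \pi, so exp(alpha B) = cos(\pi) + (sin(\pi)/9)*B = -1 + (0)*B.
Answer: -1


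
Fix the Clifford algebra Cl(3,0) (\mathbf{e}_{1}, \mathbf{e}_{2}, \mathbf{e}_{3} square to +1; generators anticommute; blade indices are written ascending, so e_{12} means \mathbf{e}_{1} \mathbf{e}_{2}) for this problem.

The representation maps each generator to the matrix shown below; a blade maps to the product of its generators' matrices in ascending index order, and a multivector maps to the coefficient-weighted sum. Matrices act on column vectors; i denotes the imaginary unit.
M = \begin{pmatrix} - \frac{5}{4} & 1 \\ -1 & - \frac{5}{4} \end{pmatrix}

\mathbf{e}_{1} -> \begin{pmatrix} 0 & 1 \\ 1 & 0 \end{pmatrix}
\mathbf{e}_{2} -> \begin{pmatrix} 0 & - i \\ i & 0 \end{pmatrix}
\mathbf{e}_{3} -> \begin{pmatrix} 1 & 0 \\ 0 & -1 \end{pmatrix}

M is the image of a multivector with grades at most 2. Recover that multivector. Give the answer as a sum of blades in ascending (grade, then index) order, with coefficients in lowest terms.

Method: 1, rho(e_{1}), rho(e_{2}), rho(e_{3}) form a trace-orthogonal basis of the 2x2 complex matrices (tr(X Y) = 2 if X = Y, else 0), so M = m0*1 + m1*rho(e_{1}) + m2*rho(e_{2}) + m3*rho(e_{3}) with m0 = tr(M)/2 = - \frac{5}{4}, m1 = tr(M rho(e_{1}))/2 = 0, m2 = tr(M rho(e_{2}))/2 = i, m3 = tr(M rho(e_{3}))/2 = 0.
Multiplying table entries, the bivector images are rho(e_{12}) = i*rho(e_{3}), rho(e_{13}) = -i*rho(e_{2}), rho(e_{23}) = i*rho(e_{1}); with real blade coefficients the real parts of m0..m3 are the coefficients of 1, e_{1}, e_{2}, e_{3} and the imaginary parts give the bivectors (e_{23}: Im m1, e_{13}: -Im m2, e_{12}: Im m3).
Answer: -\frac{5}{4} - e_{13}


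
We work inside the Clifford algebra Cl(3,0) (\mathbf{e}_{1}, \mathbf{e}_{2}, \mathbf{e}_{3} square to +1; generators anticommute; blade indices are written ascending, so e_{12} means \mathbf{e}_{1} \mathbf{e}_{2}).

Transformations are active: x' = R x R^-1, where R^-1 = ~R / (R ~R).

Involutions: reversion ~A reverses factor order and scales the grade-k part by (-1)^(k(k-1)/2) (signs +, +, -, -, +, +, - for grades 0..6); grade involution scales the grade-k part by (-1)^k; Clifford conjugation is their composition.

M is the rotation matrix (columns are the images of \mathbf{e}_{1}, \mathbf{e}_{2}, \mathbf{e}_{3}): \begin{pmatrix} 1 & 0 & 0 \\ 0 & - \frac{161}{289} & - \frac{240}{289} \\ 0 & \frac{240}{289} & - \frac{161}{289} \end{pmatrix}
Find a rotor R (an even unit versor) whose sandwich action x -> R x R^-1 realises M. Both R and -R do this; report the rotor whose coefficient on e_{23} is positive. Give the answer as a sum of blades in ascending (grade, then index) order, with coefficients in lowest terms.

Method: write R = a + b12*e_{12} + b13*e_{13} + b23*e_{23} with a^2 + b12^2 + b13^2 + b23^2 = 1 (so R^-1 = ~R). Expanding the columns R e_j ~R gives tr M = 4a^2 - 1 and, from the antisymmetric part, M21 - M12 = -4a*b12, M13 - M31 = 4a*b13, M32 - M23 = -4a*b23.
Here tr M = -\frac{33}{289}, so a^2 = (1 + tr M)/4 = \frac{64}{289} and a = ±\frac{8}{17}. Taking a = \frac{8}{17}: M21 - M12 = 0, M13 - M31 = 0, M32 - M23 = \frac{480}{289}, giving b12 = 0, b13 = 0, b23 = -\frac{15}{17}, i.e. R = \frac{8}{17} - \frac{15}{17} e_{23}.
Its e_{23} coefficient is negative, so report the other preimage -R.
Answer: -\frac{8}{17} + \frac{15}{17} e_{23}. Note: both R and -R realise this M (trace -\frac{33}{289}); the covering map identifies them, and the e_{23}-coefficient sign is the tie-breaker.


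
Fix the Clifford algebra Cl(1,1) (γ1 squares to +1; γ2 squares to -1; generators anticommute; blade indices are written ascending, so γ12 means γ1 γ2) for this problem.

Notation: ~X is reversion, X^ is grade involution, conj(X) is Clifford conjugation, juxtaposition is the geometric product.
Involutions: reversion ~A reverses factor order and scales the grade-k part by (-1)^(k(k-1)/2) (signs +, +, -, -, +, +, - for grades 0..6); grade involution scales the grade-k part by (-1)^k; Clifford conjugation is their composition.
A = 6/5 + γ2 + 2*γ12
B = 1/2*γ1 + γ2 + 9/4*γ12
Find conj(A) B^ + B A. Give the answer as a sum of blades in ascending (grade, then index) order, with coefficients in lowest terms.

first term: -11/2 - 97/20*γ1 - 11/5*γ2 + 11/5*γ12
second term: 7/2 + 7/20*γ1 + 11/5*γ2 + 16/5*γ12
Answer: -2 - 9/2*γ1 + 27/5*γ12


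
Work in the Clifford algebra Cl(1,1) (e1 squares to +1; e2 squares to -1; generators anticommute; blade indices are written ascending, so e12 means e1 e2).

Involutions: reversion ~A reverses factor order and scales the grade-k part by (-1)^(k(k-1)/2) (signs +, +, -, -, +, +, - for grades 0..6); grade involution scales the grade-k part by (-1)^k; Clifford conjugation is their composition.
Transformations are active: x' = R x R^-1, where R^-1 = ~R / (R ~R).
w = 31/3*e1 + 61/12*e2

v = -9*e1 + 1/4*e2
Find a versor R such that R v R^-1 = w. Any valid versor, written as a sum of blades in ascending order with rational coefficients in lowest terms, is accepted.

Key observation: q(v) = q(w) = 1295/16 (sandwiches preserve the norm), so R = v + w = 4/3*e1 + 16/3*e2 works whenever it is invertible — the component of v along it is kept and (v - w)/2 reverses, sending v to w.
Answer: 4/3*e1 + 16/3*e2


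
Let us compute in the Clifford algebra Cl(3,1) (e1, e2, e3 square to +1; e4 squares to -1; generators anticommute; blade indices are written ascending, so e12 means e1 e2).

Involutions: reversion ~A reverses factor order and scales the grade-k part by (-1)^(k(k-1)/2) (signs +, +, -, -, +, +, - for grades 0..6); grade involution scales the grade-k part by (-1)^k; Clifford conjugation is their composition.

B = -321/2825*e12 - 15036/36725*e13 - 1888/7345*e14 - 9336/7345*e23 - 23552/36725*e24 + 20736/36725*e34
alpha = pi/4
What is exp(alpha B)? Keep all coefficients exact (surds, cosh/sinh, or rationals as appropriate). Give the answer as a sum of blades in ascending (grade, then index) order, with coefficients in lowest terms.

B^2 term by term: the squares give (-321/2825)^2*(e12)^2 + (-15036/36725)^2*(e13)^2 + (-1888/7345)^2*(e14)^2 + (-9336/7345)^2*(e23)^2 + (-23552/36725)^2*(e24)^2 + (20736/36725)^2*(e34)^2 = 103041/7980625*(-1) + 226081296/1348725625*(-1) + 3564544/53949025*(+1) + 87160896/53949025*(-1) + 554696704/1348725625*(+1) + 429981696/1348725625*(+1) = -1 (each basis 2-blade squares to minus the product of its generators' squares); cross terms between blades sharing an index anticommute and cancel; the commuting (index-disjoint) pairs give grade-4 terms 2*c*c'*(blade product), which cancel blade by blade — e1234: -13312512/103748125 - 708255744/1348725625 + 35252736/53949025 = 0 — confirming B is simple. So B^2 = -1.
B^2 = -1 — circular case — the even/odd split gives cos and sin: l = 1, alpha*l = pi/4, so exp(alpha B) = cos(pi/4) + (sin(pi/4)/1)*B = sqrt(2)/2 + (sqrt(2)/2)*B.
Answer: sqrt(2)/2 - 321*sqrt(2)/5650*e12 - 7518*sqrt(2)/36725*e13 - 944*sqrt(2)/7345*e14 - 4668*sqrt(2)/7345*e23 - 11776*sqrt(2)/36725*e24 + 10368*sqrt(2)/36725*e34


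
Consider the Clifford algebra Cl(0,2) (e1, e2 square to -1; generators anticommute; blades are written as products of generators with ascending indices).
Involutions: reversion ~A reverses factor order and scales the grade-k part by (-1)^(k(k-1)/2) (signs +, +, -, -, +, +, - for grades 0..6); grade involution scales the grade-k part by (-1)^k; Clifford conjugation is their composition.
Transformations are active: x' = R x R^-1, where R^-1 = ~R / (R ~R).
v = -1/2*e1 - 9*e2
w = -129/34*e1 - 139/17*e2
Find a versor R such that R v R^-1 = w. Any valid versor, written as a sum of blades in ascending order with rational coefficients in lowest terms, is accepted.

A norm check does it: q(v) = q(w) = -325/4, hence R = v + w = -73/17*e1 - 292/17*e2 realises the map — parallel part kept, (v - w)/2 negated, v carried to w.
Answer: -73/17*e1 - 292/17*e2


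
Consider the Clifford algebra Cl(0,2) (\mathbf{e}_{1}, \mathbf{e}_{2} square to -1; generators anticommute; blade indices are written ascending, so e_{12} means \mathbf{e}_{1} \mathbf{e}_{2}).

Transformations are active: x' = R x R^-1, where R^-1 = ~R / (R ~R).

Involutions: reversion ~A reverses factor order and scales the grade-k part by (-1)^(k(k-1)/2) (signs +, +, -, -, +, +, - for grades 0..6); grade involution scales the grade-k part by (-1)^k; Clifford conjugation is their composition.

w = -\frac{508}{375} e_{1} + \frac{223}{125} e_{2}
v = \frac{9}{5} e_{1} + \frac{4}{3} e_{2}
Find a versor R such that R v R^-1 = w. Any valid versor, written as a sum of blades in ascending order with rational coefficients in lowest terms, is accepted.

Key observation: q(v) = q(w) = -\frac{1129}{225} (sandwiches preserve the norm), so R = v + w = \frac{167}{375} e_{1} + \frac{1169}{375} e_{2} works whenever it is invertible — the component of v along it is kept and (v - w)/2 reverses, sending v to w.
Answer: \frac{167}{375} e_{1} + \frac{1169}{375} e_{2}


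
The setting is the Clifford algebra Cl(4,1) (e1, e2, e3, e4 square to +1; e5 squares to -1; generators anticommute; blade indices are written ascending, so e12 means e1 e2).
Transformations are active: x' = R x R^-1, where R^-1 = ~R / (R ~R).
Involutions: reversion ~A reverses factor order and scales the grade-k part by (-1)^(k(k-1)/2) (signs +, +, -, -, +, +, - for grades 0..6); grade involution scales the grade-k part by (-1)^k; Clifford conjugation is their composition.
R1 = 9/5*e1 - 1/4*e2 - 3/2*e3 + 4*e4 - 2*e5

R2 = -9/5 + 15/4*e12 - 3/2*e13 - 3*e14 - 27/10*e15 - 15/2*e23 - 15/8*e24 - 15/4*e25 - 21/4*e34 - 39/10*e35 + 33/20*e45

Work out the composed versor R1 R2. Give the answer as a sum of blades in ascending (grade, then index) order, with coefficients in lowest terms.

Distribute over the terms of R1 (each basis-blade product reordered to ascending indices, repeated generators contracted through their squares):
(9/5*e1) R2 = -81/25*e1 + 27/4*e2 - 27/10*e3 - 27/5*e4 - 243/50*e5 - 27/2*e123 - 27/8*e124 - 27/4*e125 - 189/20*e134 - 351/50*e135 + 297/100*e145
(-1/4*e2) R2 = 15/16*e1 + 9/20*e2 + 15/8*e3 + 15/32*e4 + 15/16*e5 - 3/8*e123 - 3/4*e124 - 27/40*e125 + 21/16*e234 + 39/40*e235 - 33/80*e245
(-3/2*e3) R2 = -9/4*e1 - 45/4*e2 + 27/10*e3 + 63/8*e4 + 117/20*e5 - 45/8*e123 - 9/2*e134 - 81/20*e135 - 45/16*e234 - 45/8*e235 - 99/40*e345
(4*e4) R2 = 12*e1 + 15/2*e2 + 21*e3 - 36/5*e4 + 33/5*e5 + 15*e124 - 6*e134 + 54/5*e145 - 30*e234 + 15*e245 + 78/5*e345
(-2*e5) R2 = 27/5*e1 + 15/2*e2 + 39/5*e3 - 33/10*e4 + 18/5*e5 - 15/2*e125 + 3*e135 + 6*e145 + 15*e235 + 15/4*e245 + 21/2*e345
Summing the partial products and collecting blades:
Answer: 5139/400*e1 + 219/20*e2 + 1227/40*e3 - 1209/160*e4 + 4851/400*e5 - 39/2*e123 + 87/8*e124 - 597/40*e125 - 399/20*e134 - 807/100*e135 + 1977/100*e145 - 63/2*e234 + 207/20*e235 + 1467/80*e245 + 189/8*e345


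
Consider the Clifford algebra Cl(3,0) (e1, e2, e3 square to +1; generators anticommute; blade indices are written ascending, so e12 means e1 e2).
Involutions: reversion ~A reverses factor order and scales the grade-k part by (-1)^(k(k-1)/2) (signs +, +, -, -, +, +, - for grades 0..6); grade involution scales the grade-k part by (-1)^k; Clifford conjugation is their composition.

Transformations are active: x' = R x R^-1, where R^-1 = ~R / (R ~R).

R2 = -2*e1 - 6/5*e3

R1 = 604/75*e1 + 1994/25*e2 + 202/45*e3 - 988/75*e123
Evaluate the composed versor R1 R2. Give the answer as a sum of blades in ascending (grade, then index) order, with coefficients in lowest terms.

Distribute over the terms of R2 (each basis-blade product reordered to ascending indices, repeated generators contracted through their squares):
R1 (-2*e1) = -1208/75 + 3988/25*e12 + 404/45*e13 + 1976/75*e23
R1 (-6/5*e3) = -404/75 + 1976/125*e12 - 1208/125*e13 - 11964/125*e23
Summing the partial products and collecting blades:
Answer: -1612/75 + 21916/125*e12 - 772/1125*e13 - 26012/375*e23


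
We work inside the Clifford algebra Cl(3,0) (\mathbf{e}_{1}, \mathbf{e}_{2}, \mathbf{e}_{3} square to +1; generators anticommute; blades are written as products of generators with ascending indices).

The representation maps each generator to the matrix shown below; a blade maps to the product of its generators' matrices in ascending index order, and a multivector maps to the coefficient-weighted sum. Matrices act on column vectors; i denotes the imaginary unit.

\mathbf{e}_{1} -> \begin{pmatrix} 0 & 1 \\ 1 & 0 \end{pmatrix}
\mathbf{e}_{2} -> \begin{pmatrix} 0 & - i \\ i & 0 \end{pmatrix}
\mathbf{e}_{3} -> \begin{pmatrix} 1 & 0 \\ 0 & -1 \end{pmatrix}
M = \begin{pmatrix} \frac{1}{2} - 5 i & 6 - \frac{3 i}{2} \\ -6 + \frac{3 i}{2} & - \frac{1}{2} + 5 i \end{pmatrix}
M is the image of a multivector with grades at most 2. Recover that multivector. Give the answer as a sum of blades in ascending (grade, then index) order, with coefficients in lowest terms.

Method: 1, rho(e_{1}), rho(e_{2}), rho(e_{3}) form a trace-orthogonal basis of the 2x2 complex matrices (tr(X Y) = 2 if X = Y, else 0), so M = m0*1 + m1*rho(e_{1}) + m2*rho(e_{2}) + m3*rho(e_{3}) with m0 = tr(M)/2 = 0, m1 = tr(M rho(e_{1}))/2 = 0, m2 = tr(M rho(e_{2}))/2 = \frac{3}{2} + 6 i, m3 = tr(M rho(e_{3}))/2 = \frac{1}{2} - 5 i.
Multiplying table entries, the bivector images are rho(e_{1} e_{2}) = i*rho(e_{3}), rho(e_{1} e_{3}) = -i*rho(e_{2}), rho(e_{2} e_{3}) = i*rho(e_{1}); with real blade coefficients the real parts of m0..m3 are the coefficients of 1, e_{1}, e_{2}, e_{3} and the imaginary parts give the bivectors (e_{2} e_{3}: Im m1, e_{1} e_{3}: -Im m2, e_{1} e_{2}: Im m3).
Answer: \frac{3}{2} e_{2} + \frac{1}{2} e_{3} - 5 e_{1} e_{2} - 6 e_{1} e_{3}


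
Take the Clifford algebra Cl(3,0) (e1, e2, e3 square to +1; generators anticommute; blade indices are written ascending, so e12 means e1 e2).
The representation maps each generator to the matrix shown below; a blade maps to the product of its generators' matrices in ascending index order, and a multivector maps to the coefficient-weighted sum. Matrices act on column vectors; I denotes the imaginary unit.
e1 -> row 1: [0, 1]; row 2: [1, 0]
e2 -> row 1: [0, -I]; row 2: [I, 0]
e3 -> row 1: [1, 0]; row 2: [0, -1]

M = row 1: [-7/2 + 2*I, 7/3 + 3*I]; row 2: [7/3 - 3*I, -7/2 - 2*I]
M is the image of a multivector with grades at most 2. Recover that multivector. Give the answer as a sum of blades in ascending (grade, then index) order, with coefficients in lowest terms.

Method: 1, rho(e1), rho(e2), rho(e3) form a trace-orthogonal basis of the 2x2 complex matrices (tr(X Y) = 2 if X = Y, else 0), so M = m0*1 + m1*rho(e1) + m2*rho(e2) + m3*rho(e3) with m0 = tr(M)/2 = -7/2, m1 = tr(M rho(e1))/2 = 7/3, m2 = tr(M rho(e2))/2 = -3, m3 = tr(M rho(e3))/2 = 2*I.
Multiplying table entries, the bivector images are rho(e12) = I*rho(e3), rho(e13) = -I*rho(e2), rho(e23) = I*rho(e1); with real blade coefficients the real parts of m0..m3 are the coefficients of 1, e1, e2, e3 and the imaginary parts give the bivectors (e23: Im m1, e13: -Im m2, e12: Im m3).
Answer: -7/2 + 7/3*e1 - 3*e2 + 2*e12


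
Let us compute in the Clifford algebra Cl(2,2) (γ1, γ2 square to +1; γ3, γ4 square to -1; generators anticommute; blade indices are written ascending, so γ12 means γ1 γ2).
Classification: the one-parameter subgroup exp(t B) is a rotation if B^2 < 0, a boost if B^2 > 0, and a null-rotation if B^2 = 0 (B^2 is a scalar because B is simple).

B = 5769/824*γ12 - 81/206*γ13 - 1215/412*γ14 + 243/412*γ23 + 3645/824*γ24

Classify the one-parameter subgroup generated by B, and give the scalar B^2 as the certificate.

B^2 term by term: the squares give (5769/824)^2*(γ12)^2 + (-81/206)^2*(γ13)^2 + (-1215/412)^2*(γ14)^2 + (243/412)^2*(γ23)^2 + (3645/824)^2*(γ24)^2 = 33281361/678976*(-1) + 6561/42436*(+1) + 1476225/169744*(+1) + 59049/169744*(+1) + 13286025/678976*(+1) = -81/4 (each basis 2-blade squares to minus the product of its generators' squares); cross terms between blades sharing an index anticommute and cancel; the commuting (index-disjoint) pairs give grade-4 terms 2*c*c'*(blade product), which cancel blade by blade — γ1234: 295245/84872 - 295245/84872 = 0 — confirming B is simple. So B^2 = -81/4.
Answer: rotation, certificate B^2 = -81/4. Check the certificate: B^2 = -81/4, and that sign is decisive whatever form B takes.


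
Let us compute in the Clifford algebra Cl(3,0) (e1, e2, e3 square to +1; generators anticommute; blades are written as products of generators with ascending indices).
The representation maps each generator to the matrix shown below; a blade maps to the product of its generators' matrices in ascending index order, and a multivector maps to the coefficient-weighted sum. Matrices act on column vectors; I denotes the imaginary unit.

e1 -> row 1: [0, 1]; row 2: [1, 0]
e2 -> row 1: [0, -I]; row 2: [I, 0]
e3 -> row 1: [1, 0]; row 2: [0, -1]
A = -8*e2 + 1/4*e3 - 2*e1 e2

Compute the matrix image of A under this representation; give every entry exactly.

Bivector images (products of the table entries): rho(e1 e2) = rho(e1)rho(e2) = row 1: [I, 0]; row 2: [0, -I].
M = (-8)*rho(e2) + (1/4)*rho(e3) + (-2)*rho(e1 e2), summed entrywise:
Answer: row 1: [1/4 - 2*I, 8*I]; row 2: [-8*I, -1/4 + 2*I]


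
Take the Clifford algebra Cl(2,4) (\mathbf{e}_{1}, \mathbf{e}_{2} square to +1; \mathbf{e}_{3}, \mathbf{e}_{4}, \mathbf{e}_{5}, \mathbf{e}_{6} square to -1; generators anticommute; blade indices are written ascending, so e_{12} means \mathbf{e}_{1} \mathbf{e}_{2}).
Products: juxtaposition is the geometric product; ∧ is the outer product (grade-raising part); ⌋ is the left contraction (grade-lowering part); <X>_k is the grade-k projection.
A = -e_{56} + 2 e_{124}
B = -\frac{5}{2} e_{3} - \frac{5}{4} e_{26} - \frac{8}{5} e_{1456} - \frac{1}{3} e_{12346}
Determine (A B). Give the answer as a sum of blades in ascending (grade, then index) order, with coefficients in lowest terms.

step 1: -\frac{8}{5} e_{14} - \frac{5}{4} e_{25} + \frac{2}{3} e_{36} + \frac{5}{2} e_{146} + \frac{16}{5} e_{256} + \frac{5}{2} e_{356} + 5 e_{1234} - \frac{1}{3} e_{12345}
Answer: -\frac{8}{5} e_{14} - \frac{5}{4} e_{25} + \frac{2}{3} e_{36} + \frac{5}{2} e_{146} + \frac{16}{5} e_{256} + \frac{5}{2} e_{356} + 5 e_{1234} - \frac{1}{3} e_{12345}


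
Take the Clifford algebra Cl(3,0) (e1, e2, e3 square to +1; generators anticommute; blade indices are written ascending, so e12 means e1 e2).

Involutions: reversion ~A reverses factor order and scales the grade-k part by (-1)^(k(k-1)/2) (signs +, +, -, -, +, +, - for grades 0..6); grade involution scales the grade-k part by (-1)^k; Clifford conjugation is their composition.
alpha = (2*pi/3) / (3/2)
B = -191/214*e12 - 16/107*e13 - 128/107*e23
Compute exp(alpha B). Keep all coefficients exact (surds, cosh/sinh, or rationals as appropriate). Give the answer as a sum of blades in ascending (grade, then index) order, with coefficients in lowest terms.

B^2 term by term: the squares give (-191/214)^2*(e12)^2 + (-16/107)^2*(e13)^2 + (-128/107)^2*(e23)^2 = 36481/45796*(-1) + 256/11449*(-1) + 16384/11449*(-1) = -9/4 (each basis 2-blade squares to minus the product of its generators' squares); cross terms between blades sharing an index anticommute and cancel. So B^2 = -9/4.
B^2 = -9/4 — B^2 < 0, so the exponential closes trigonometrically: l = 3/2, alpha*l = 2*pi/3, so exp(alpha B) = cos(2*pi/3) + (sin(2*pi/3)/(3/2))*B = -1/2 + (sqrt(3)/3)*B.
Answer: -1/2 - 191*sqrt(3)/642*e12 - 16*sqrt(3)/321*e13 - 128*sqrt(3)/321*e23


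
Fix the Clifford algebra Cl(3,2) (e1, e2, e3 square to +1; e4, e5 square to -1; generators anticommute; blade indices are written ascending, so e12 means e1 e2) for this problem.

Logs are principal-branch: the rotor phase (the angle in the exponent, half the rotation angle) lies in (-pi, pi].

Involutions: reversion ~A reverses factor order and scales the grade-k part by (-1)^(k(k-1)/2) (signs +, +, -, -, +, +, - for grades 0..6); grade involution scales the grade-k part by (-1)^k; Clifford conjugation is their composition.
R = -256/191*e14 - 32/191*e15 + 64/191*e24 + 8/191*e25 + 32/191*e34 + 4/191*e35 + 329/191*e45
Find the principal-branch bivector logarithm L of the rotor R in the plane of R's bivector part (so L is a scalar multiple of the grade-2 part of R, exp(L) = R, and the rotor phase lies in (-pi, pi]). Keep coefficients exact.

The scalar part of R is 0, which fixes the principal-branch rotor phase; the unit plane is then the bivector part divided by the sine of that phase, and L is that plane scaled by the phase.
Concretely: cos(phase) = 0 gives phase = ±pi/2, and since phase/sin(phase) is even the sign is immaterial: L = (phase/sin(phase)) * <R>_2 = (pi/2) * <R>_2.
Answer: -128*pi/191*e14 - 16*pi/191*e15 + 32*pi/191*e24 + 4*pi/191*e25 + 16*pi/191*e34 + 2*pi/191*e35 + 329*pi/382*e45


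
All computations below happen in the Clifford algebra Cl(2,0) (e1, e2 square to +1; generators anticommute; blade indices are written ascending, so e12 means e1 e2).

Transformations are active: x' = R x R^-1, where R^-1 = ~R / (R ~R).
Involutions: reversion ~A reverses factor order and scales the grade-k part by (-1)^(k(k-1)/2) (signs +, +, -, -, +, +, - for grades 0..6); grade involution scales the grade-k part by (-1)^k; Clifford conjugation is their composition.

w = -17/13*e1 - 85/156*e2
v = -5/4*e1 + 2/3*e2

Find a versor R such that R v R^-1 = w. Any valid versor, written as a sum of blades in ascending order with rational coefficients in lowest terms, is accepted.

Take R = v + w = -133/52*e1 + 19/156*e2. Because q(v) = q(w) = 289/144, conjugation by R sends v exactly to w.
Answer: -133/52*e1 + 19/156*e2


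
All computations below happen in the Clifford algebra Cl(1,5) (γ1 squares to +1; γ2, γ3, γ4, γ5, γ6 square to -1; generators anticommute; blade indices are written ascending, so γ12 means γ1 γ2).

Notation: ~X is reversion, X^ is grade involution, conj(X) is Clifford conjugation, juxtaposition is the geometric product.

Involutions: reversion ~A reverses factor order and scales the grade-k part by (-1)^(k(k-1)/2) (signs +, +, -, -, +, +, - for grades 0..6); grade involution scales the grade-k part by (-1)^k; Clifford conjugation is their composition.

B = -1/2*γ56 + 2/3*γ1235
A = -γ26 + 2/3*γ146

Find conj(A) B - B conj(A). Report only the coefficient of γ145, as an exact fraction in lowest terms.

first term: -1/2*γ25 - 1/3*γ145 + 2/3*γ1356 - 4/9*γ23456
second term: 1/2*γ25 + 1/3*γ145 - 2/3*γ1356 + 4/9*γ23456
Answer: -2/3


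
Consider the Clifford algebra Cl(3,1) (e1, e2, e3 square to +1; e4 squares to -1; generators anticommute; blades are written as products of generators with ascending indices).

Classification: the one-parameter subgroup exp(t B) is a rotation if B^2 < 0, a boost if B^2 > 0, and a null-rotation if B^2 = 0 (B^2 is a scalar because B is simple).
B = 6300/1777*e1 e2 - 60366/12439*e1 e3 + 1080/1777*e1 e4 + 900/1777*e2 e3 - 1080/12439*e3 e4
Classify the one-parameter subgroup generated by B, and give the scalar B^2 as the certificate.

B^2 term by term: the squares give (6300/1777)^2*(e1 e2)^2 + (-60366/12439)^2*(e1 e3)^2 + (1080/1777)^2*(e1 e4)^2 + (900/1777)^2*(e2 e3)^2 + (-1080/12439)^2*(e3 e4)^2 = 39690000/3157729*(-1) + 3644053956/154728721*(-1) + 1166400/3157729*(+1) + 810000/3157729*(-1) + 1166400/154728721*(+1) = -36 (each basis 2-blade squares to minus the product of its generators' squares); cross terms between blades sharing an index anticommute and cancel; the commuting (index-disjoint) pairs give grade-4 terms 2*c*c'*(blade product), which cancel blade by blade — e1 e2 e3 e4: -1944000/3157729 + 1944000/3157729 = 0 — confirming B is simple. So B^2 = -36.
Answer: rotation, certificate B^2 = -36. The scalar -36 is the complete invariant here: its sign names the subgroup type.


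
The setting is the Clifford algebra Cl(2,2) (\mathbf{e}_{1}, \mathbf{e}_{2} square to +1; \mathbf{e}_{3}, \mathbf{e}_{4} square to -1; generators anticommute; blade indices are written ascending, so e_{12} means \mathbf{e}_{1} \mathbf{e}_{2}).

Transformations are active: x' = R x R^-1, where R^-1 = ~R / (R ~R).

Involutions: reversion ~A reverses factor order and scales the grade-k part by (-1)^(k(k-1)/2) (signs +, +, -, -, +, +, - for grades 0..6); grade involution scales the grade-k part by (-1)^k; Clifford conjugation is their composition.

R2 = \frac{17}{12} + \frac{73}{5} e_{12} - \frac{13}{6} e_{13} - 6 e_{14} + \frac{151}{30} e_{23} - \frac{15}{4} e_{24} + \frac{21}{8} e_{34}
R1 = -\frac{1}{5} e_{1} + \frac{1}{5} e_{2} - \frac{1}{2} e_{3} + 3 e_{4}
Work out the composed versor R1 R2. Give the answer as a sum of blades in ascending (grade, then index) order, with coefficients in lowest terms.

Distribute over the terms of R1 (each basis-blade product reordered to ascending indices, repeated generators contracted through their squares):
(-\frac{1}{5} e_{1}) R2 = -\frac{17}{60} e_{1} - \frac{73}{25} e_{2} + \frac{13}{30} e_{3} + \frac{6}{5} e_{4} - \frac{151}{150} e_{123} + \frac{3}{4} e_{124} - \frac{21}{40} e_{134}
(\frac{1}{5} e_{2}) R2 = -\frac{73}{25} e_{1} + \frac{17}{60} e_{2} + \frac{151}{150} e_{3} - \frac{3}{4} e_{4} + \frac{13}{30} e_{123} + \frac{6}{5} e_{124} + \frac{21}{40} e_{234}
(-\frac{1}{2} e_{3}) R2 = \frac{13}{12} e_{1} - \frac{151}{60} e_{2} - \frac{17}{24} e_{3} + \frac{21}{16} e_{4} - \frac{73}{10} e_{123} - 3 e_{134} - \frac{15}{8} e_{234}
(3 e_{4}) R2 = -18 e_{1} - \frac{45}{4} e_{2} + \frac{63}{8} e_{3} + \frac{17}{4} e_{4} + \frac{219}{5} e_{124} - \frac{13}{2} e_{134} + \frac{151}{10} e_{234}
Summing the partial products and collecting blades:
Answer: -\frac{503}{25} e_{1} - \frac{4921}{300} e_{2} + \frac{1291}{150} e_{3} + \frac{481}{80} e_{4} - \frac{1181}{150} e_{123} + \frac{183}{4} e_{124} - \frac{401}{40} e_{134} + \frac{55}{4} e_{234}


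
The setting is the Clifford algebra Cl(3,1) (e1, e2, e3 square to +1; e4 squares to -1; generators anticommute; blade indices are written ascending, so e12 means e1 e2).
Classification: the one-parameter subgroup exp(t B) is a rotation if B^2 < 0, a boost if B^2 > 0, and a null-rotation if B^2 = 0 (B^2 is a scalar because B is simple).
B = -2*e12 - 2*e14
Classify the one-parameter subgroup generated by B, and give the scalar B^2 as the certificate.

B^2 term by term: the squares give (-2)^2*(e12)^2 + (-2)^2*(e14)^2 = 4*(-1) + 4*(+1) = 0 (each basis 2-blade squares to minus the product of its generators' squares); cross terms between blades sharing an index anticommute and cancel. So B^2 = 0.
Answer: null-rotation, certificate B^2 = 0. The invariant at work: B^2 = 0 is unchanged by conjugation, hence its sign classifies the subgroup whatever basis B is written in.


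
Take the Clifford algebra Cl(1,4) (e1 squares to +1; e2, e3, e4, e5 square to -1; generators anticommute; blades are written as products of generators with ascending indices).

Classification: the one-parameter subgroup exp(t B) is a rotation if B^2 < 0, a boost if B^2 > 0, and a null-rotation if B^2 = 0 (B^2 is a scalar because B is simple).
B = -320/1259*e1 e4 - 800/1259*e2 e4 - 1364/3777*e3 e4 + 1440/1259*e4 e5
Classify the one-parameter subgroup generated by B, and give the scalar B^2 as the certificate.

B^2 term by term: the squares give (-320/1259)^2*(e1 e4)^2 + (-800/1259)^2*(e2 e4)^2 + (-1364/3777)^2*(e3 e4)^2 + (1440/1259)^2*(e4 e5)^2 = 102400/1585081*(+1) + 640000/1585081*(-1) + 1860496/14265729*(-1) + 2073600/1585081*(-1) = -16/9 (each basis 2-blade squares to minus the product of its generators' squares); cross terms between blades sharing an index anticommute and cancel. So B^2 = -16/9.
Answer: rotation, certificate B^2 = -16/9. No conjugation can change B^2 = -16/9; the sign gives the class.


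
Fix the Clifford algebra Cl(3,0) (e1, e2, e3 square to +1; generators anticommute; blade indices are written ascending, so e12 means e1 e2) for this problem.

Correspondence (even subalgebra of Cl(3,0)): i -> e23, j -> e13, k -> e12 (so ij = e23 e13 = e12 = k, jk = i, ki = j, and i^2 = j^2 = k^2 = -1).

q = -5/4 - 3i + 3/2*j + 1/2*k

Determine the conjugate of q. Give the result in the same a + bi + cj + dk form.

In blades: q = -5/4 + 1/2*e12 + 3/2*e13 - 3*e23.
Quaternion conjugation is reversion on the even subalgebra: the scalar is fixed and every grade-2 blade flips sign, giving -5/4 - 1/2*e12 - 3/2*e13 + 3*e23; translating back:
Answer: -5/4 + 3i - 3/2*j - 1/2*k


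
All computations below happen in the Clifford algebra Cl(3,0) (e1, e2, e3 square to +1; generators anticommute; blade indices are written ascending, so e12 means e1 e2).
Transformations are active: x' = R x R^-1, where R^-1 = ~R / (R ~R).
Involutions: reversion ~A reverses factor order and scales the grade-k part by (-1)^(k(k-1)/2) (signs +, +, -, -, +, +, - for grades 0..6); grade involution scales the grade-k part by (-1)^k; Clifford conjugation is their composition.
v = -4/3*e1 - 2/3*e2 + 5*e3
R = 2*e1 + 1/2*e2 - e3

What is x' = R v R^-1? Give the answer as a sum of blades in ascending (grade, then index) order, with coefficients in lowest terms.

~R = 2*e1 + 1/2*e2 - e3, and R ~R = 21/4, so R^-1 = ~R / (21/4).
R v = -8 - 2/3*e12 + 26/3*e13 + 11/6*e23
Answer: -100/21*e1 - 6/7*e2 - 41/21*e3


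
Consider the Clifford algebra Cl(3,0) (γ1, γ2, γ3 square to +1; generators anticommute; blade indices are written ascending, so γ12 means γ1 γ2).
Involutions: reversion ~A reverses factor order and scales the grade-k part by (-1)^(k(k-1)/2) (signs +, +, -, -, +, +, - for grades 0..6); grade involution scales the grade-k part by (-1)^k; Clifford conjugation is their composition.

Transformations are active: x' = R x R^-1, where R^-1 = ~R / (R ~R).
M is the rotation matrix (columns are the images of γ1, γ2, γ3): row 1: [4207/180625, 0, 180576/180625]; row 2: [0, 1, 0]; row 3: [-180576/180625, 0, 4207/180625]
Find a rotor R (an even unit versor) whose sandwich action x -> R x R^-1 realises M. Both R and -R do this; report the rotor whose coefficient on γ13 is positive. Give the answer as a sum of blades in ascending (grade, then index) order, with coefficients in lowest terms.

Method: write R = a + b12*γ12 + b13*γ13 + b23*γ23 with a^2 + b12^2 + b13^2 + b23^2 = 1 (so R^-1 = ~R). Expanding the columns R e_j ~R gives tr M = 4a^2 - 1 and, from the antisymmetric part, M21 - M12 = -4a*b12, M13 - M31 = 4a*b13, M32 - M23 = -4a*b23.
Here tr M = 189039/180625, so a^2 = (1 + tr M)/4 = 92416/180625 and a = ±304/425. Taking a = 304/425: M21 - M12 = 0, M13 - M31 = 361152/180625, M32 - M23 = 0, giving b12 = 0, b13 = 297/425, b23 = 0, i.e. R = 304/425 + 297/425*γ13.
Its γ13 coefficient is already positive.
Answer: 304/425 + 297/425*γ13. Why the constraint matters: R and -R act identically through the sandwich — M has trace 189039/180625 either way — so only the sign condition on γ13 picks one of the two preimages.


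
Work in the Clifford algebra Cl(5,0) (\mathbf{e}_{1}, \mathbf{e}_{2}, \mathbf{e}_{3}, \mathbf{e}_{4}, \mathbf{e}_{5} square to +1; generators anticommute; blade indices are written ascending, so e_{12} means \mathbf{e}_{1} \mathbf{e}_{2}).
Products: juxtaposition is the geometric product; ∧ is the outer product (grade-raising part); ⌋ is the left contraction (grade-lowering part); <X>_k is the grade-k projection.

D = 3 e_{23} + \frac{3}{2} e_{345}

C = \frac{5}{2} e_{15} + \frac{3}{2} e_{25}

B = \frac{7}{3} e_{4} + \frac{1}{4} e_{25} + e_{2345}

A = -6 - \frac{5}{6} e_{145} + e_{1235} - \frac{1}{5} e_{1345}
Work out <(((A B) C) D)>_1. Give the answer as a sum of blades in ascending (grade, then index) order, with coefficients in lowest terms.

step 1: -14 e_{4} - \frac{1}{5} e_{12} + \frac{1}{4} e_{13} + e_{14} + \frac{35}{18} e_{15} - \frac{3}{2} e_{25} + \frac{5}{6} e_{123} - \frac{5}{24} e_{124} + \frac{7}{15} e_{135} + \frac{1}{20} e_{1234} - 6 e_{2345} - \frac{7}{3} e_{12345}
step 2: -\frac{47}{18} + \frac{7}{6} e_{3} - \frac{20}{3} e_{12} - \frac{3}{10} e_{15} + \frac{1}{2} e_{25} + 9 e_{34} - \frac{5}{8} e_{35} - \frac{5}{2} e_{45} + \frac{7}{10} e_{123} + \frac{7}{2} e_{134} - \frac{5}{4} e_{135} + \frac{565}{16} e_{145} - \frac{35}{6} e_{234} + \frac{25}{12} e_{235} + \frac{983}{48} e_{245} - 15 e_{1234} - \frac{3}{8} e_{1235} - \frac{3}{2} e_{1245} + \frac{3}{40} e_{1345} - \frac{1}{8} e_{2345}
step 3: -\frac{177}{80} e_{1} - \frac{53}{16} e_{2} + \frac{15}{4} e_{3} + \frac{265}{16} e_{4} - \frac{79}{4} e_{5} - \frac{2335}{32} e_{13} + \frac{345}{8} e_{14} - \frac{33}{8} e_{15} - \frac{3701}{96} e_{23} - \frac{191}{8} e_{24} + \frac{85}{8} e_{25} + \frac{3}{2} e_{35} + \frac{17}{8} e_{45} + \frac{9}{4} e_{123} - \frac{177}{16} e_{124} + \frac{105}{4} e_{125} - \frac{9}{20} e_{134} + \frac{3}{4} e_{234} + \frac{2761}{48} e_{345} - \frac{9}{10} e_{1235} + \frac{33}{40} e_{1245} - \frac{9}{2} e_{1345} - \frac{15}{2} e_{2345} + \frac{1535}{16} e_{12345}
step 4: -\frac{177}{80} e_{1} - \frac{53}{16} e_{2} + \frac{15}{4} e_{3} + \frac{265}{16} e_{4} - \frac{79}{4} e_{5}
Answer: -\frac{177}{80} e_{1} - \frac{53}{16} e_{2} + \frac{15}{4} e_{3} + \frac{265}{16} e_{4} - \frac{79}{4} e_{5}


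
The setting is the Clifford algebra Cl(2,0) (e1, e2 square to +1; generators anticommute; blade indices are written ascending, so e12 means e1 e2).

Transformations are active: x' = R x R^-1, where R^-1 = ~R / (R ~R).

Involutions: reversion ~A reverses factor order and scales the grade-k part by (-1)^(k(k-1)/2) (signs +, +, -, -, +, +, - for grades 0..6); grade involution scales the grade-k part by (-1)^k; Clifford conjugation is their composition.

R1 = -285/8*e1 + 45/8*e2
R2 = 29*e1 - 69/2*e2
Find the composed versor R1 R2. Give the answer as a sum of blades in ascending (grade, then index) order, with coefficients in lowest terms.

Distribute over the terms of R1 (each basis-blade product reordered to ascending indices, repeated generators contracted through their squares):
(-285/8*e1) R2 = -8265/8 + 19665/16*e12
(45/8*e2) R2 = -3105/16 - 1305/8*e12
Summing the partial products and collecting blades:
Answer: -19635/16 + 17055/16*e12


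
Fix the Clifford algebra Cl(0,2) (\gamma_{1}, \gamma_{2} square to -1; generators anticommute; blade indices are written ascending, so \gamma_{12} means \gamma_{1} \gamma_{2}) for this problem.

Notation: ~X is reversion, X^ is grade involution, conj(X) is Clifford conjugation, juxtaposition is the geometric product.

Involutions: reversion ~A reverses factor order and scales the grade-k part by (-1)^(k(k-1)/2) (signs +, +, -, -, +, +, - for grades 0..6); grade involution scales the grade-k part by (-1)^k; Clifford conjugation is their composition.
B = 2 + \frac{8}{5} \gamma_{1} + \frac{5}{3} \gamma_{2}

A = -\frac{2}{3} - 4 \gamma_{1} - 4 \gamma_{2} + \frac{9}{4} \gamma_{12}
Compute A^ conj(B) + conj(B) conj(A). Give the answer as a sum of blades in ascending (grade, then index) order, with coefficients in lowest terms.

first term: \frac{176}{15} + \frac{769}{60} \gamma_{1} + \frac{248}{45} \gamma_{2} + \frac{127}{30} \gamma_{12}
second term: \frac{176}{15} + \frac{769}{60} \gamma_{1} + \frac{248}{45} \gamma_{2} - \frac{127}{30} \gamma_{12}
Answer: \frac{352}{15} + \frac{769}{30} \gamma_{1} + \frac{496}{45} \gamma_{2}
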